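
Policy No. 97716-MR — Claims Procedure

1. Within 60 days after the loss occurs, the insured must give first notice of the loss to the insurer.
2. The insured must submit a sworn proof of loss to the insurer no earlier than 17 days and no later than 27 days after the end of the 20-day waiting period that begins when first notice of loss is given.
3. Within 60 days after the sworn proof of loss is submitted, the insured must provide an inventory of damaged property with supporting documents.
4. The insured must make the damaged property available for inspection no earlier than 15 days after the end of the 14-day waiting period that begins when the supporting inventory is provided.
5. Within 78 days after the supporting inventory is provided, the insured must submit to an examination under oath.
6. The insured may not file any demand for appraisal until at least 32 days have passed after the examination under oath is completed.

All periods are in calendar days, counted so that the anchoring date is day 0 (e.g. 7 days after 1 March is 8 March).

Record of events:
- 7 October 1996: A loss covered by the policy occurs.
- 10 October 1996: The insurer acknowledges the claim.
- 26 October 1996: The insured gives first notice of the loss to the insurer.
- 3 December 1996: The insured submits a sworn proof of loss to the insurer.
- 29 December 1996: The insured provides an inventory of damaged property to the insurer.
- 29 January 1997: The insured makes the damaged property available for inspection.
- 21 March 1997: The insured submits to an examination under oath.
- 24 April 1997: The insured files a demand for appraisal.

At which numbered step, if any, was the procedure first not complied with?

Step 5

(1) due by 7 October 1996 + 60 days = 6 December 1996; done 26 October 1996 — timely.
(2) the permitted window runs from 15 November 1996 + 17 = 2 December 1996 to 15 November 1996 + 27 = 12 December 1996; 3 December 1996 falls inside that range.
(3) due by 3 December 1996 + 60 days = 1 February 1997; 29 December 1996 is within that limit.
(4) permitted from 12 January 1997 + 15 days = 27 January 1997 onward; done 29 January 1997 — permitted.
(5) due by 29 December 1996 + 78 days = 17 March 1997; done 21 March 1997 — 4 days late.
That is the first point of non-compliance.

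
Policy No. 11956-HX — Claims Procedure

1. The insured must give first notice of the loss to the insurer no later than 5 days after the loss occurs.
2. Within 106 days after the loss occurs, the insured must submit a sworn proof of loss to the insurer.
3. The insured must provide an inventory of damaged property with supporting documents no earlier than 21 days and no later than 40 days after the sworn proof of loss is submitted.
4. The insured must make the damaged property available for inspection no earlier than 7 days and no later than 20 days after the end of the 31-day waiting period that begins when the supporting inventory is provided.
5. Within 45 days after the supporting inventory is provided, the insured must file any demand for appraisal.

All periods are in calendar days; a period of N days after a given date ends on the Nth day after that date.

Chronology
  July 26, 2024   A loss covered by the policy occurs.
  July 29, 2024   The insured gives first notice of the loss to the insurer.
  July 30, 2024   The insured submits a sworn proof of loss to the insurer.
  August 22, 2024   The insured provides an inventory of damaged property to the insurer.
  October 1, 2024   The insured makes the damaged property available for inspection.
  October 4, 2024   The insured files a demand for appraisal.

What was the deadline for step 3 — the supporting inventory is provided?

Step 3 runs from July 30, 2024, when the sworn proof of loss is submitted. The window is 21–40 days after July 30, 2024; it closes on September 8, 2024.

September 8, 2024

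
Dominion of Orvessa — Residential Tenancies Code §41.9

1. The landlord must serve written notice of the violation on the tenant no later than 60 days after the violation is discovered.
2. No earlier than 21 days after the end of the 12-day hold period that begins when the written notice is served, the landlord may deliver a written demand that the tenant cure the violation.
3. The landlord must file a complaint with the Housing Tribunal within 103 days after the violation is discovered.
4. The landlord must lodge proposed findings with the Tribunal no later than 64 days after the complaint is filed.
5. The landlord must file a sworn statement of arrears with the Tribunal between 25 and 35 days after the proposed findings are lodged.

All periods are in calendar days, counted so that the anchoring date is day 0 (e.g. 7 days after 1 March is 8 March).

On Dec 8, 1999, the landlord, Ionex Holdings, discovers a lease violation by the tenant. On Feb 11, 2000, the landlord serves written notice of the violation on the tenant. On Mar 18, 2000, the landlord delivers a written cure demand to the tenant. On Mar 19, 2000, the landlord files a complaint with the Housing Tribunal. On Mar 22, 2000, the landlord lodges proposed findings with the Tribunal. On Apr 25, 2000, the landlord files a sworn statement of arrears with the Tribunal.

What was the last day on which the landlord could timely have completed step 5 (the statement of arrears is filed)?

Apr 26, 2000

Step 5 runs from Mar 22, 2000, when the proposed findings are lodged. The window is 25–35 days after Mar 22, 2000; it closes on Apr 26, 2000.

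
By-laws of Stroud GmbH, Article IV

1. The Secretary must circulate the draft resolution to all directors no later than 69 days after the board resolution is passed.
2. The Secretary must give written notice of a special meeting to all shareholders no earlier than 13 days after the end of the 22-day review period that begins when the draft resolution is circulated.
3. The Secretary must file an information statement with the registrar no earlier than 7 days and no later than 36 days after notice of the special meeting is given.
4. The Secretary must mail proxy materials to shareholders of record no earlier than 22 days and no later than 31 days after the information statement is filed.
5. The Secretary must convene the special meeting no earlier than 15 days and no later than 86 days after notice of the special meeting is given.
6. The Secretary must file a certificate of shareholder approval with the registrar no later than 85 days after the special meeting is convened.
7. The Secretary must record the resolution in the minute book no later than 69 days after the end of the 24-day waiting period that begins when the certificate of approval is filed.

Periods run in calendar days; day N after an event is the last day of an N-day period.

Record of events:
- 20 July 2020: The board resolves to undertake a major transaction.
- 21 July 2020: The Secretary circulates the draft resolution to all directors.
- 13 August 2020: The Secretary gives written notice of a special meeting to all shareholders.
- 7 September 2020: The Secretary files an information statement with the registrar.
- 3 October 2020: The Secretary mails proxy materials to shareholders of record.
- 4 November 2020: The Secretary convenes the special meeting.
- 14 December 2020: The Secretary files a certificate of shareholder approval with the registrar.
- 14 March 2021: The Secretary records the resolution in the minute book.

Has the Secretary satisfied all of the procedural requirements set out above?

No

Step 1: 69 days after 20 July 2020 (when the board resolution is passed) is 27 September 2020; done 21 July 2020 — timely.
Step 2: the earliest permitted date is 13 days after 12 August 2020 (end of the 22-day review period, which began when the draft resolution is circulated on 21 July 2020), i.e. 25 August 2020; acted on 13 August 2020, 12 days prematurely.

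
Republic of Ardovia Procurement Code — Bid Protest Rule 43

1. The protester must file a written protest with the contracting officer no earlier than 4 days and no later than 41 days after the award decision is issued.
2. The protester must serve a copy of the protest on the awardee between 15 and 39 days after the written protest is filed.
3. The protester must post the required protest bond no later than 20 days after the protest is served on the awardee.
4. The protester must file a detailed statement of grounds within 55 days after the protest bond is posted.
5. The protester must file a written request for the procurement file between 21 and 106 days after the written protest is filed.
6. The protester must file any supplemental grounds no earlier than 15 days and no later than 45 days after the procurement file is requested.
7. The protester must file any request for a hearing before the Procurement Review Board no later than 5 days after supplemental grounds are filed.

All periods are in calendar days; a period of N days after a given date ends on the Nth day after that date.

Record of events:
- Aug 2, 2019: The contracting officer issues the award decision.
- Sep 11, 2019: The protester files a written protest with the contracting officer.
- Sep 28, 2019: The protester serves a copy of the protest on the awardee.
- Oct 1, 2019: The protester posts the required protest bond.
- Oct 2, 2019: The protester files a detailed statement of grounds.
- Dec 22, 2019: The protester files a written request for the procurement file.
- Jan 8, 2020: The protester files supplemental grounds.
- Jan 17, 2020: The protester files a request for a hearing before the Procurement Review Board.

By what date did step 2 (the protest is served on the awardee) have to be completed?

Step 2 runs from Sep 11, 2019, when the written protest is filed. The window is 15–39 days after Sep 11, 2019; it closes on Oct 20, 2019.

Oct 20, 2019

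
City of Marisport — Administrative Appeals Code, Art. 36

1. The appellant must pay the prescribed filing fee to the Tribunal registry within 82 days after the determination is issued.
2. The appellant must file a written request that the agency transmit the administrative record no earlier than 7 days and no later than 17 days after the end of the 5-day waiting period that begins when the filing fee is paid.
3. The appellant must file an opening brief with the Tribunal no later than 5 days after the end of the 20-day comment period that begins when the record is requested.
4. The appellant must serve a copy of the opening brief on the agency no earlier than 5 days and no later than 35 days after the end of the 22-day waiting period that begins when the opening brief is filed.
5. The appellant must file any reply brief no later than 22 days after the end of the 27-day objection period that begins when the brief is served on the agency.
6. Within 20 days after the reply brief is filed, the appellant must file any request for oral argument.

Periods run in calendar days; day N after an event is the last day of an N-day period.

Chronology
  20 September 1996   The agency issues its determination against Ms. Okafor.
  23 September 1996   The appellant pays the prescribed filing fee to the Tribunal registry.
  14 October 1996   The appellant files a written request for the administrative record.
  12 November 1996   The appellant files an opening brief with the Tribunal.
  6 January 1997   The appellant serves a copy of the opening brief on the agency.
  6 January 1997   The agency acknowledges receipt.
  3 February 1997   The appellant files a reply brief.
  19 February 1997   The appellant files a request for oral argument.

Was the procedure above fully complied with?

No

(1) due by 20 September 1996 + 82 days = 11 December 1996; 23 September 1996 is within that limit.
(2) the permitted window runs from 28 September 1996 + 7 = 5 October 1996 to 28 September 1996 + 17 = 15 October 1996; done 14 October 1996, which is between those dates.
(3) due by 3 November 1996 + 5 days = 8 November 1996; not done until 12 November 1996, 4 days after the deadline.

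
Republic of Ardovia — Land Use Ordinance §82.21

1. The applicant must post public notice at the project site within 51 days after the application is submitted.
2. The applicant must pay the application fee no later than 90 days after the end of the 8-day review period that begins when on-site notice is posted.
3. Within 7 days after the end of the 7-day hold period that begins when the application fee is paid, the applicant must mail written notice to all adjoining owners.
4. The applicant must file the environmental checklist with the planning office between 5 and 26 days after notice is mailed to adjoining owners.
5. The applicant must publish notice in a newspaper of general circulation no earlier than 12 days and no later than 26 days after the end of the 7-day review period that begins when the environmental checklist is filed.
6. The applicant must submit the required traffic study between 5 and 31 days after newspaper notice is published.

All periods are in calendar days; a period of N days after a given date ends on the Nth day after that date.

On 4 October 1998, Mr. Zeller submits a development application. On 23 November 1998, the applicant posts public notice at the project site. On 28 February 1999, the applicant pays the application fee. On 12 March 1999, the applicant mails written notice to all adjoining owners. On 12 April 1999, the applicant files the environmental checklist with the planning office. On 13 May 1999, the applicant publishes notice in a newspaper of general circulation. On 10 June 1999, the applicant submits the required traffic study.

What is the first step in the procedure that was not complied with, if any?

(1) due by 4 October 1998 + 51 days = 24 November 1998; done 23 November 1998 — timely.
(2) due by 1 December 1998 + 90 days = 1 March 1999; done 28 February 1999 — timely.
(3) due by 7 March 1999 + 7 days = 14 March 1999; completed 12 March 1999, before the deadline.
(4) the permitted window runs from 12 March 1999 + 5 = 17 March 1999 to 12 March 1999 + 26 = 7 April 1999; 12 April 1999 is 5 days past the end of the window.

Step 4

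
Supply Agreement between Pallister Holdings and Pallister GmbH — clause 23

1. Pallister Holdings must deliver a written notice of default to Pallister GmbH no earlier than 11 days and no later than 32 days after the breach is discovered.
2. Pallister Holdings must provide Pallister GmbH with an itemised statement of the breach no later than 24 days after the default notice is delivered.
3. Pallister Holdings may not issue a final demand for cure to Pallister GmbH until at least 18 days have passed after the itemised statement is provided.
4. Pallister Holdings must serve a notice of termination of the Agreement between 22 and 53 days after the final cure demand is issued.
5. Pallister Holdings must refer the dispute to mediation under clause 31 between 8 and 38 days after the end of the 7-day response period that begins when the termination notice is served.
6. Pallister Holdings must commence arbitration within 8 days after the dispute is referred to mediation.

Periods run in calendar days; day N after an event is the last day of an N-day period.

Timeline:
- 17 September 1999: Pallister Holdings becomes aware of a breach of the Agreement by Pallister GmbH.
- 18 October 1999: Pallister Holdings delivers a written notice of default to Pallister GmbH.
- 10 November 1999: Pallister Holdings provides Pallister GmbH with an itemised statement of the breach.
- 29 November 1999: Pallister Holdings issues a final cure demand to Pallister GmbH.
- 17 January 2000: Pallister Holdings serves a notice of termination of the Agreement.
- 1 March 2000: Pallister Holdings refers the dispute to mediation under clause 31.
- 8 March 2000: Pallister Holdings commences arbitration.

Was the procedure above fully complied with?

Yes

(1) the permitted window runs from 17 September 1999 + 11 = 28 September 1999 to 17 September 1999 + 32 = 19 October 1999; done 18 October 1999 — within the window.
(2) due by 18 October 1999 + 24 days = 11 November 1999; done 10 November 1999 — timely.
(3) permitted from 10 November 1999 + 18 days = 28 November 1999 onward; done 29 November 1999 — permitted.
(4) the permitted window runs from 29 November 1999 + 22 = 21 December 1999 to 29 November 1999 + 53 = 21 January 2000; done 17 January 2000, which is between those dates.
(5) the permitted window runs from 24 January 2000 + 8 = 1 February 2000 to 24 January 2000 + 38 = 2 March 2000; done 1 March 2000 — within the window.
(6) due by 1 March 2000 + 8 days = 9 March 2000; completed 8 March 2000, before the deadline.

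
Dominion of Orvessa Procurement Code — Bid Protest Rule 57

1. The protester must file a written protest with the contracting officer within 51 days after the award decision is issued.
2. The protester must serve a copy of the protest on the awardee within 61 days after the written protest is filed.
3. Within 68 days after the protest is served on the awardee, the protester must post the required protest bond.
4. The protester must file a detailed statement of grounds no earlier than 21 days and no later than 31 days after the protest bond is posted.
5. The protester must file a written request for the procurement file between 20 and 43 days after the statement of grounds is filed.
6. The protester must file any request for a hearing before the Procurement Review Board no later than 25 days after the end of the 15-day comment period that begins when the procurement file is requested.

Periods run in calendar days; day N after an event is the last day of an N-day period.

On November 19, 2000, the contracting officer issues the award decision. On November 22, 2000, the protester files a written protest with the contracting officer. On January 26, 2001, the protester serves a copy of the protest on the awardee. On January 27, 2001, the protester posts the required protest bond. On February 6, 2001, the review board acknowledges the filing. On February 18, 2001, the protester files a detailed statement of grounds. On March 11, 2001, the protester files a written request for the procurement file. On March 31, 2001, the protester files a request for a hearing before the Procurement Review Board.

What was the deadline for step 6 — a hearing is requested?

April 20, 2001

The procurement file is requested on March 11, 2001; the 15-day comment period therefore ends March 26, 2001, and step 6 runs from that date. 25 days after March 26, 2001 is April 20, 2001.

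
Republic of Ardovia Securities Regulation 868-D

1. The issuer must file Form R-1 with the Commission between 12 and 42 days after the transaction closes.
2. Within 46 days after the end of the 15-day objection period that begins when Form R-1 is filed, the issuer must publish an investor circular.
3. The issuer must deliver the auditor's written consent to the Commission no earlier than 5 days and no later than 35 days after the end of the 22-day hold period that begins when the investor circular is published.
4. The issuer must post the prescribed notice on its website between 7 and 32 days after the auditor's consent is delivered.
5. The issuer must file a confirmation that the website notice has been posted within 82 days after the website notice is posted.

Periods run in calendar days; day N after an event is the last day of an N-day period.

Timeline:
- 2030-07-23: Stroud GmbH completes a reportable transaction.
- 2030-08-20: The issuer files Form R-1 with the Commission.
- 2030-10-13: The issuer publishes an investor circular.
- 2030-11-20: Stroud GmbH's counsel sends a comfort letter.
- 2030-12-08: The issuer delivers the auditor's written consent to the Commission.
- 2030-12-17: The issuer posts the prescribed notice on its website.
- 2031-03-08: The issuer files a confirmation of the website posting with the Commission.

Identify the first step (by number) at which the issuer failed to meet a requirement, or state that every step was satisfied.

None — every step was satisfied

Step 1 — 12 and 42 days from 2030-07-23 (when the transaction closes) are 2030-08-04 and 2030-09-03 respectively; 2030-08-20 falls inside that range.
Step 2 — counting 46 days from 2030-09-04 (end of the 15-day objection period, which began when Form R-1 is filed on 2030-08-20) gives a deadline of 2030-10-20; completed 2030-10-13, before the deadline.
Step 3 — 5 and 35 days from 2030-11-04 (end of the 22-day hold period, which began when the investor circular is published on 2030-10-13) are 2030-11-09 and 2030-12-09 respectively; done 2030-12-08 — within the window.
Step 4 — 7 and 32 days from 2030-12-08 (when the auditor's consent is delivered) are 2030-12-15 and 2031-01-09 respectively; done 2030-12-17 — within the window.
Step 5 — counting 82 days from 2030-12-17 (when the website notice is posted) gives a deadline of 2031-03-09; 2031-03-08 is within that limit.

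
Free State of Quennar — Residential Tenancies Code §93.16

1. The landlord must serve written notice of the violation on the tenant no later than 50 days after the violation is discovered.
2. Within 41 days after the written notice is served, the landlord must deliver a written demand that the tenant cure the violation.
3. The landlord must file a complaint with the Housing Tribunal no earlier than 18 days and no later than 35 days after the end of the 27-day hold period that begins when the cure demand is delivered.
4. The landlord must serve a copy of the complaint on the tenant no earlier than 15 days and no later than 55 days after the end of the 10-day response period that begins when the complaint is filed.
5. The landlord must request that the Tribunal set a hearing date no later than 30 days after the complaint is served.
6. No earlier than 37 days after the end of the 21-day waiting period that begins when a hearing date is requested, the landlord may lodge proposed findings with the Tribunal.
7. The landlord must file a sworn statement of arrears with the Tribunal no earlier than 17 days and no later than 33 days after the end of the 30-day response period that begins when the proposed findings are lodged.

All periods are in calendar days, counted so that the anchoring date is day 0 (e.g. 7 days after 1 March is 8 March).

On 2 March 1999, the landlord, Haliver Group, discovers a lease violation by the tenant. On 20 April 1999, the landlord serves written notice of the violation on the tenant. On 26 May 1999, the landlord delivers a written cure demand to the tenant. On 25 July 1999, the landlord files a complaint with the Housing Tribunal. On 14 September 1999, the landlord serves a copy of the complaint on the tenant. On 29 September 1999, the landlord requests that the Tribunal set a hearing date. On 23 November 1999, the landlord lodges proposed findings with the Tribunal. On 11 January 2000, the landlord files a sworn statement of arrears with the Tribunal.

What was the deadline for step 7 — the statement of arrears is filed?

25 January 2000

The proposed findings are lodged on 23 November 1999; the 30-day response period therefore ends 23 December 1999, and step 7 runs from that date. The window is 17–33 days after 23 December 1999; it closes on 25 January 2000.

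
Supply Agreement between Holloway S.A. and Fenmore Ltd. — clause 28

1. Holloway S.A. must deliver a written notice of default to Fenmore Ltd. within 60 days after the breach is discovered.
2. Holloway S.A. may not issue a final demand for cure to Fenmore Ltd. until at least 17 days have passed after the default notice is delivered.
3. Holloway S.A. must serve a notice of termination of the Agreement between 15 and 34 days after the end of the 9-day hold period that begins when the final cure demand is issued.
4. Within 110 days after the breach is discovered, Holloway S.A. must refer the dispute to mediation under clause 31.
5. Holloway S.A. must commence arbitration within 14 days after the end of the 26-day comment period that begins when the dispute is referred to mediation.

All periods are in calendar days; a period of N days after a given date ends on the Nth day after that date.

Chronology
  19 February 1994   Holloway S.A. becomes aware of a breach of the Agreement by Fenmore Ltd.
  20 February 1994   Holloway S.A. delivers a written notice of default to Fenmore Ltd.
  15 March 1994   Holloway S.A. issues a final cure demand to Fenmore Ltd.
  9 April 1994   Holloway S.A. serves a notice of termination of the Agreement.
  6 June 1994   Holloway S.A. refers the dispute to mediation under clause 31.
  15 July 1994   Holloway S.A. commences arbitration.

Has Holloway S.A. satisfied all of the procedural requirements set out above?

Yes

Step 1: 60 days after 19 February 1994 (when the breach is discovered) is 20 April 1994; done 20 February 1994 — timely.
Step 2: the earliest permitted date is 17 days after 20 February 1994 (when the default notice is delivered), i.e. 9 March 1994; done 15 March 1994, after the minimum wait.
Step 3: the window is 15–34 days after 24 March 1994 (end of the 9-day hold period, which began when the final cure demand is issued on 15 March 1994), so 8 April 1994 through 27 April 1994; done 9 April 1994 — within the window.
Step 4: 110 days after 19 February 1994 (when the breach is discovered) is 9 June 1994; 6 June 1994 is within that limit.
Step 5: 14 days after 2 July 1994 (end of the 26-day comment period, which began when the dispute is referred to mediation on 6 June 1994) is 16 July 1994; done 15 July 1994 — timely.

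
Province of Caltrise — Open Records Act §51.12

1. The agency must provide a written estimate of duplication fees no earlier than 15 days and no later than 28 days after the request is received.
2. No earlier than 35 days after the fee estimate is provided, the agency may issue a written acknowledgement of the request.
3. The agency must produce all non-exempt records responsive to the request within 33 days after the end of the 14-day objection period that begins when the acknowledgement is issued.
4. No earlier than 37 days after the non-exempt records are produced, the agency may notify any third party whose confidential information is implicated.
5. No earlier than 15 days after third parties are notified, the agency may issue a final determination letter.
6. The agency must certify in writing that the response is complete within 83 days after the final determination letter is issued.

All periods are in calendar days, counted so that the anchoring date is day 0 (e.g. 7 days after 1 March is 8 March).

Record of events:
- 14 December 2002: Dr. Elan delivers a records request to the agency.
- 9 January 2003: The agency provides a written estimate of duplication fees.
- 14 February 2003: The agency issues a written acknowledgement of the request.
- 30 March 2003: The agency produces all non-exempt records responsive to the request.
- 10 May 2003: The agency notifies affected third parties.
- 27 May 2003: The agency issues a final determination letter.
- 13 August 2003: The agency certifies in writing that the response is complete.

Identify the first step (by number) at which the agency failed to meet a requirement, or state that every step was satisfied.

None — every step was satisfied

Step 1: the window is 15–28 days after 14 December 2002 (when the request is received), so 29 December 2002 through 11 January 2003; done 9 January 2003, which is between those dates.
Step 2: the earliest permitted date is 35 days after 9 January 2003 (when the fee estimate is provided), i.e. 13 February 2003; done 14 February 2003, after the minimum wait.
Step 3: 33 days after 28 February 2003 (end of the 14-day objection period, which began when the acknowledgement is issued on 14 February 2003) is 2 April 2003; completed 30 March 2003, before the deadline.
Step 4: the earliest permitted date is 37 days after 30 March 2003 (when the non-exempt records are produced), i.e. 6 May 2003; done 10 May 2003 — permitted.
Step 5: the earliest permitted date is 15 days after 10 May 2003 (when third parties are notified), i.e. 25 May 2003; done 27 May 2003, after the minimum wait.
Step 6: 83 days after 27 May 2003 (when the final determination letter is issued) is 18 August 2003; 13 August 2003 is within that limit.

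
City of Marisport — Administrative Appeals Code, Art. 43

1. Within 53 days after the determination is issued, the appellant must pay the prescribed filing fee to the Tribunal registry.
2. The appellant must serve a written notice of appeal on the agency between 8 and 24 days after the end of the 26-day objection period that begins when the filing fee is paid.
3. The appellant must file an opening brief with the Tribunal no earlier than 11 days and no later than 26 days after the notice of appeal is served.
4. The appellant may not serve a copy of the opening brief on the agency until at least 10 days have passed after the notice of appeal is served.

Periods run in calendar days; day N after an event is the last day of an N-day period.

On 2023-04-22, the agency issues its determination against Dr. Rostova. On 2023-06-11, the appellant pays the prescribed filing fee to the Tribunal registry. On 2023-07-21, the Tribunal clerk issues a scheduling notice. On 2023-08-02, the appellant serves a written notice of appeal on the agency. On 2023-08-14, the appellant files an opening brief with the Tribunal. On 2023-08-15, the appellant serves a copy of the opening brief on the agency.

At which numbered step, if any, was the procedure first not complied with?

Step 2

Step 1 — counting 53 days from 2023-04-22 (when the determination is issued) gives a deadline of 2023-06-14; 2023-06-11 is within that limit.
Step 2 — 8 and 24 days from 2023-07-07 (end of the 26-day objection period, which began when the filing fee is paid on 2023-06-11) are 2023-07-15 and 2023-07-31 respectively; 2023-08-02 is 2 days past the end of the window.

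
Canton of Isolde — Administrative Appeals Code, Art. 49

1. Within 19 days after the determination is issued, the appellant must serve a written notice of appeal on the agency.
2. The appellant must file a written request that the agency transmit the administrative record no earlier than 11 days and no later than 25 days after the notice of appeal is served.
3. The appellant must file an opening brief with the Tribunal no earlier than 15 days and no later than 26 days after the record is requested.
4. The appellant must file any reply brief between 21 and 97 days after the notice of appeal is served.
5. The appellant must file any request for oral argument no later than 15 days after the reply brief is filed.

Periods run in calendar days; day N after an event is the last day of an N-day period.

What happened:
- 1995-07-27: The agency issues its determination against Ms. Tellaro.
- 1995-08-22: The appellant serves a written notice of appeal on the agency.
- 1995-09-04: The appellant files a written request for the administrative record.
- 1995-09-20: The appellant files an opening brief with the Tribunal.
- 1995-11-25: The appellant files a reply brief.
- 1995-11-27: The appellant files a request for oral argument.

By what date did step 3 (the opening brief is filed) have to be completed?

Step 3 runs from 1995-09-04, when the record is requested. The window is 15–26 days after 1995-09-04; it closes on 1995-09-30.

1995-09-30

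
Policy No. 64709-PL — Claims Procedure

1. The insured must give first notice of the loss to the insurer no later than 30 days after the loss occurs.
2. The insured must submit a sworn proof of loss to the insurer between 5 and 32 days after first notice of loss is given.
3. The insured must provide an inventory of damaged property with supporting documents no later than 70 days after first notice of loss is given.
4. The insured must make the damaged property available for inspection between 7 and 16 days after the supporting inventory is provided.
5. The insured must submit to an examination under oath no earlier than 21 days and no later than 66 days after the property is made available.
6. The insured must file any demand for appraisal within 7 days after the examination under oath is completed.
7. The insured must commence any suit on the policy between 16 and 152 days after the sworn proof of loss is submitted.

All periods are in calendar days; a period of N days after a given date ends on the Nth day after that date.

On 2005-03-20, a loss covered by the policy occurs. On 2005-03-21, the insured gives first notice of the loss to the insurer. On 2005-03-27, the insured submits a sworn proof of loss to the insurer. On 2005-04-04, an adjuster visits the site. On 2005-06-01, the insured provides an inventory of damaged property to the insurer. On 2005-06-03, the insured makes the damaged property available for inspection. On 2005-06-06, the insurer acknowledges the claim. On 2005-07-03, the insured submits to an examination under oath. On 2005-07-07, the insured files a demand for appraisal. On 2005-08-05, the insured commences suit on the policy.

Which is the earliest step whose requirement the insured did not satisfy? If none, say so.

Step 1: 30 days after 2005-03-20 (when the loss occurs) is 2005-04-19; 2005-03-21 is within that limit.
Step 2: the window is 5–32 days after 2005-03-21 (when first notice of loss is given), so 2005-03-26 through 2005-04-22; 2005-03-27 falls inside that range.
Step 3: 70 days after 2005-03-21 (when first notice of loss is given) is 2005-05-30; 2005-06-01 misses that deadline by 2 days.

Step 3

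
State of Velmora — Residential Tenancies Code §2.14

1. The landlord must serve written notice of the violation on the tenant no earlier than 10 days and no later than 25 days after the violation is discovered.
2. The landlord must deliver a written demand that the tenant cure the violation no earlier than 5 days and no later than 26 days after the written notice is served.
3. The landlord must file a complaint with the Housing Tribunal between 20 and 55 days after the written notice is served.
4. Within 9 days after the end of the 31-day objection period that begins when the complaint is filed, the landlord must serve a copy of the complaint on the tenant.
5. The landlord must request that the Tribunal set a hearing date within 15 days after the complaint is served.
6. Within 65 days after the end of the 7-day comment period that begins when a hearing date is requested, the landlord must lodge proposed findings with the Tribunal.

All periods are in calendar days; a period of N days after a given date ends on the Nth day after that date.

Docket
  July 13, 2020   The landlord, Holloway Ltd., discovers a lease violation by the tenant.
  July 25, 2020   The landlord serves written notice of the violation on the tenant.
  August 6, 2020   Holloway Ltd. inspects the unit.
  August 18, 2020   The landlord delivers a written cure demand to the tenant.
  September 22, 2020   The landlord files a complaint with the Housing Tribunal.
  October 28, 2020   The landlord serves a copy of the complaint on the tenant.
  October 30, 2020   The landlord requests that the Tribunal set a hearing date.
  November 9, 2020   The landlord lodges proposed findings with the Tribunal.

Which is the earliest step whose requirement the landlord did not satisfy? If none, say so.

Step 3

Step 1 — 10 and 25 days from July 13, 2020 (when the violation is discovered) are July 23, 2020 and August 7, 2020 respectively; done July 25, 2020, which is between those dates.
Step 2 — 5 and 26 days from July 25, 2020 (when the written notice is served) are July 30, 2020 and August 20, 2020 respectively; done August 18, 2020 — within the window.
Step 3 — 20 and 55 days from July 25, 2020 (when the written notice is served) are August 14, 2020 and September 18, 2020 respectively; September 22, 2020 is 4 days past the end of the window.
No need to go further; step 3 was not satisfied.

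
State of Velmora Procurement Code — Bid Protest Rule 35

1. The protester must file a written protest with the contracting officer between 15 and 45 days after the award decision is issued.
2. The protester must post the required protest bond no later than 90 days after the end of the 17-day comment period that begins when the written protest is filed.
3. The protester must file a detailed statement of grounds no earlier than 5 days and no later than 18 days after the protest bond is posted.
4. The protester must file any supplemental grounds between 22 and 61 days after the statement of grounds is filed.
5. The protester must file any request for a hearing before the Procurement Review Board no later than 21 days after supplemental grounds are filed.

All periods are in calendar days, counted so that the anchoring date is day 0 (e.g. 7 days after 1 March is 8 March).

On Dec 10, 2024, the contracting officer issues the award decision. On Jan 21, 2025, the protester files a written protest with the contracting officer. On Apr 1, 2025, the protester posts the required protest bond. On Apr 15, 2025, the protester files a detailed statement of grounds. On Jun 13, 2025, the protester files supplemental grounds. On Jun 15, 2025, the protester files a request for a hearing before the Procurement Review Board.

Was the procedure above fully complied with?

Yes

Step 1: the window is 15–45 days after Dec 10, 2024 (when the award decision is issued), so Dec 25, 2024 through Jan 24, 2025; Jan 21, 2025 falls inside that range.
Step 2: 90 days after Feb 7, 2025 (end of the 17-day comment period, which began when the written protest is filed on Jan 21, 2025) is May 8, 2025; completed Apr 1, 2025, before the deadline.
Step 3: the window is 5–18 days after Apr 1, 2025 (when the protest bond is posted), so Apr 6, 2025 through Apr 19, 2025; done Apr 15, 2025 — within the window.
Step 4: the window is 22–61 days after Apr 15, 2025 (when the statement of grounds is filed), so May 7, 2025 through Jun 15, 2025; done Jun 13, 2025, which is between those dates.
Step 5: 21 days after Jun 13, 2025 (when supplemental grounds are filed) is Jul 4, 2025; done Jun 15, 2025 — timely.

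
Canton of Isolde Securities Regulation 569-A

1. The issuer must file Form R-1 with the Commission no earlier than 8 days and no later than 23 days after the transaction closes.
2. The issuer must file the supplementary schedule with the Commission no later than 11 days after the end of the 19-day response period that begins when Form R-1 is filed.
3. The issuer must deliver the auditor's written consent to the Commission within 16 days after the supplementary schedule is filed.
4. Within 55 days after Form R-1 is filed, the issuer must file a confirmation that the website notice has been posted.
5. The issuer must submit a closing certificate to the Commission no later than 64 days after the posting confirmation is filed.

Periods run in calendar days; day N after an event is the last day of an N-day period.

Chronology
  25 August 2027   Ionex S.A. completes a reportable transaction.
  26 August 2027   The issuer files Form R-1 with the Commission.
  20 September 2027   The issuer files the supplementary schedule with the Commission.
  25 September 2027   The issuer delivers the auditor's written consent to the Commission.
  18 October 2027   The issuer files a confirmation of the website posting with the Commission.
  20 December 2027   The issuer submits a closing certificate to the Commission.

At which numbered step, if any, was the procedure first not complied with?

(1) the permitted window runs from 25 August 2027 + 8 = 2 September 2027 to 25 August 2027 + 23 = 17 September 2027; 26 August 2027 is 7 days too early.
That is the first point of non-compliance.

Step 1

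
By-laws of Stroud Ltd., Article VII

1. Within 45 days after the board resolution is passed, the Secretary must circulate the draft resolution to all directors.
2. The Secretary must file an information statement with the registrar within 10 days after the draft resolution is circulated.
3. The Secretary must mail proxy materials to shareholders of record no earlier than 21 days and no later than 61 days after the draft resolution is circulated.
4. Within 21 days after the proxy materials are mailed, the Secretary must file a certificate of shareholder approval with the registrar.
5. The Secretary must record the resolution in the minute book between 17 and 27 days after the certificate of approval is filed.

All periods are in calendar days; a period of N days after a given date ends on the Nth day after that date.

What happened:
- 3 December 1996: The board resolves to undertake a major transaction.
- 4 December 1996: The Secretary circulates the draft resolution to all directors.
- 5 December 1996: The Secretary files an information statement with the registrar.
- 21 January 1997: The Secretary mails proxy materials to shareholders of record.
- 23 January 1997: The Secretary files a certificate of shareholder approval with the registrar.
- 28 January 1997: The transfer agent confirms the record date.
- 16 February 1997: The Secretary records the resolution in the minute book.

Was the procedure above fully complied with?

(1) due by 3 December 1996 + 45 days = 17 January 1997; 4 December 1996 is within that limit.
(2) due by 4 December 1996 + 10 days = 14 December 1996; completed 5 December 1996, before the deadline.
(3) the permitted window runs from 4 December 1996 + 21 = 25 December 1996 to 4 December 1996 + 61 = 3 February 1997; 21 January 1997 falls inside that range.
(4) due by 21 January 1997 + 21 days = 11 February 1997; 23 January 1997 is within that limit.
(5) the permitted window runs from 23 January 1997 + 17 = 9 February 1997 to 23 January 1997 + 27 = 19 February 1997; done 16 February 1997 — within the window.

Yes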